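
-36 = -36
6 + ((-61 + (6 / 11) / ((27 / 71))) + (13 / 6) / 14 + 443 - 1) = 1077169 / 2772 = 388.59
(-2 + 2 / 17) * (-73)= 2336 / 17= 137.41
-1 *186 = -186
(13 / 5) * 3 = 39 / 5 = 7.80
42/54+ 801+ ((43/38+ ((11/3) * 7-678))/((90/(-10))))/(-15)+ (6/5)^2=61436423/76950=798.39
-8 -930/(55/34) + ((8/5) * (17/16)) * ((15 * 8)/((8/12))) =-3046/11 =-276.91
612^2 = 374544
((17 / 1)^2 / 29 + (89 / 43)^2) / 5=152814 / 53621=2.85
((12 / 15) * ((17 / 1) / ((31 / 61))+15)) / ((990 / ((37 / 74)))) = 1502 / 76725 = 0.02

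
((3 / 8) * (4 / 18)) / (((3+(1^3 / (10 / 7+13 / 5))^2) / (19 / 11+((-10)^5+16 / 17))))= -123921593127 / 45529264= -2721.80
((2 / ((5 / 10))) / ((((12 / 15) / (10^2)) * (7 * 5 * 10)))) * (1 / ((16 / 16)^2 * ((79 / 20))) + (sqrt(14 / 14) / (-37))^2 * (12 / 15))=0.36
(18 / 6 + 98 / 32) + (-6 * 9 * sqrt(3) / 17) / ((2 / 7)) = 97 / 16 - 189 * sqrt(3) / 17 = -13.19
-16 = -16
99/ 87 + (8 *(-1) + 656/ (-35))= -25989/ 1015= -25.60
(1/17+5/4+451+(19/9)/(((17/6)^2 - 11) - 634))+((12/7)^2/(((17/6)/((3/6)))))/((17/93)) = 591186341391/1298903564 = 455.14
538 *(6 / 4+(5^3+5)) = 70747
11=11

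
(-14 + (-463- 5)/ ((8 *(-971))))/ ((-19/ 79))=2138609/ 36898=57.96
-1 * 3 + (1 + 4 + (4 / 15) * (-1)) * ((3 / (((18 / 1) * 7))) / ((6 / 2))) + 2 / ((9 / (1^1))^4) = -1360417 / 459270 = -2.96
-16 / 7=-2.29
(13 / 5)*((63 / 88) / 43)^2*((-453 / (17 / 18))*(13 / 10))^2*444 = 16088500099029267 / 129315362000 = 124412.91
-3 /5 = -0.60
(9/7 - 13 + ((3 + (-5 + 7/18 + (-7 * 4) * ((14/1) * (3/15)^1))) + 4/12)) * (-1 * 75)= 287885/42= 6854.40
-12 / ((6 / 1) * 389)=-2 / 389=-0.01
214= 214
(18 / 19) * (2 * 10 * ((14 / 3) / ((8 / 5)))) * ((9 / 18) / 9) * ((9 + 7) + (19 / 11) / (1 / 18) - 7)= 25725 / 209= 123.09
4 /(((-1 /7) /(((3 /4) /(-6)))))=7 /2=3.50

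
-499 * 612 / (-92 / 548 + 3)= -10459539 / 97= -107830.30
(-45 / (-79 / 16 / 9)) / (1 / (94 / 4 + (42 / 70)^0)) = 158760 / 79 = 2009.62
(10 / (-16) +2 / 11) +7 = 577 / 88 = 6.56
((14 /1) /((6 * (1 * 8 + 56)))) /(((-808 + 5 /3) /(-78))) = 273 /77408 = 0.00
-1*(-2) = 2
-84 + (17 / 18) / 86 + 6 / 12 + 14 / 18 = -42679 / 516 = -82.71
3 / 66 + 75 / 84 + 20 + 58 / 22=7261 / 308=23.57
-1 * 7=-7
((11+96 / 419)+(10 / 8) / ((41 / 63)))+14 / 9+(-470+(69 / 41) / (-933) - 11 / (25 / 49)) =-2292917313101 / 4808402100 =-476.86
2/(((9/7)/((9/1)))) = 14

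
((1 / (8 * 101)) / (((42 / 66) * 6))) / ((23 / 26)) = 0.00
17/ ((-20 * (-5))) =17/ 100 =0.17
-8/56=-1/7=-0.14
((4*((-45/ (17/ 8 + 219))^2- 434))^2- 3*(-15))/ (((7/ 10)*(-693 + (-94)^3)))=-42153761181415637230/ 8140612756349075917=-5.18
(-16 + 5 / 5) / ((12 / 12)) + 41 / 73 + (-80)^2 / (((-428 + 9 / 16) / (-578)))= 4313457294 / 499247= 8639.93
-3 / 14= -0.21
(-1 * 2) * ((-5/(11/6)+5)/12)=-25/66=-0.38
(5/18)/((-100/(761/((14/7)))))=-761/720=-1.06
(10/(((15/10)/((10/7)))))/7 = 200/147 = 1.36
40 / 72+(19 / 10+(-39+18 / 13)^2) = 21558239 / 15210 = 1417.37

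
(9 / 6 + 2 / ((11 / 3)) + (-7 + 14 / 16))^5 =-5963102065799 / 5277319168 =-1129.95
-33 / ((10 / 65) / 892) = -191334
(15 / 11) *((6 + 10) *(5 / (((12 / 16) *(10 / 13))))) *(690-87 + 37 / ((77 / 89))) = 103425920 / 847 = 122108.52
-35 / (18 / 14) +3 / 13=-3158 / 117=-26.99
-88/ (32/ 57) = -627/ 4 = -156.75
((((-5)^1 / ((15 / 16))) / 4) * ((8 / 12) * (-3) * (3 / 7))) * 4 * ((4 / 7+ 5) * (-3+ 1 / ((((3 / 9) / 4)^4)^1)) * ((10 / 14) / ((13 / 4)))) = 39807360 / 343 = 116056.44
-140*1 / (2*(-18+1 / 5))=350 / 89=3.93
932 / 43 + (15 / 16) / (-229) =3414203 / 157552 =21.67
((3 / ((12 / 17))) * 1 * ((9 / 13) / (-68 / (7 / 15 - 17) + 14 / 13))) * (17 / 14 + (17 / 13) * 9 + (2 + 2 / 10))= 65534031 / 7613060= 8.61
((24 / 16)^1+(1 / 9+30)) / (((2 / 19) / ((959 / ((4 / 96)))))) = 6911832.67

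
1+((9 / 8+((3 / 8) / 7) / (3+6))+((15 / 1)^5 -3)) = 63787427 / 84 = 759374.13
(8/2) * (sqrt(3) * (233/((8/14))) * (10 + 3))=21203 * sqrt(3)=36724.67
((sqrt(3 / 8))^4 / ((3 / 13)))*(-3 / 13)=-9 / 64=-0.14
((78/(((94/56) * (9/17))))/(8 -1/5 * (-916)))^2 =239320900/1135622601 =0.21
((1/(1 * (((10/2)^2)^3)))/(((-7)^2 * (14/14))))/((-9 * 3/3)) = -1/6890625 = -0.00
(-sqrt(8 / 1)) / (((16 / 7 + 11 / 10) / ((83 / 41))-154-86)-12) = 11620 * sqrt(2) / 1454403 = 0.01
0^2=0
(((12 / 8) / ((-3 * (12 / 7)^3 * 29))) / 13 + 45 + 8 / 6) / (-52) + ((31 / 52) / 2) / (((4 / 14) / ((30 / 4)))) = 469754407 / 67751424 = 6.93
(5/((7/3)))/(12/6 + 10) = 0.18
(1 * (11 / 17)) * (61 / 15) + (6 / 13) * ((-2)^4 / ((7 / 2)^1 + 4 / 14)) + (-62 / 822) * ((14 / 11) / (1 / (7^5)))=-141991284899 / 88257455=-1608.83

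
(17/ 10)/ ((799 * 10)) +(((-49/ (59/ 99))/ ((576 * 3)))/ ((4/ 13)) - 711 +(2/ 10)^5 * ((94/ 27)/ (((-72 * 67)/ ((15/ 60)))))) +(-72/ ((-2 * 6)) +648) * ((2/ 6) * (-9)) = -96548377810662671/ 36117770400000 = -2673.15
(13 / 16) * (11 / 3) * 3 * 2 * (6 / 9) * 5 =715 / 12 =59.58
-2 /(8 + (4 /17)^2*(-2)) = -289 /1140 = -0.25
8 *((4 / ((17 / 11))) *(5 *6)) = 10560 / 17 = 621.18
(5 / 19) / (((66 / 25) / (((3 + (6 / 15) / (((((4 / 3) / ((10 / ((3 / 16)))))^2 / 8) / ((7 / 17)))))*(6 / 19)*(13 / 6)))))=3069625 / 21318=143.99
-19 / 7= -2.71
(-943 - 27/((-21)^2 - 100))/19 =-321590/6479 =-49.64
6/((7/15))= 12.86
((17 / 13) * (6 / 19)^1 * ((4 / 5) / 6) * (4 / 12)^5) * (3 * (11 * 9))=748 / 11115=0.07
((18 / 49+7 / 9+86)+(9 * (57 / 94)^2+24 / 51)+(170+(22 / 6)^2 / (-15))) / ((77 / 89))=22995655884623 / 76511233260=300.55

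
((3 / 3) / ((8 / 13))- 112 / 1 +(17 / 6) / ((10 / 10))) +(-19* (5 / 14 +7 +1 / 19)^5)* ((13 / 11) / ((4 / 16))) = -580084166575122283 / 289120266204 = -2006376.70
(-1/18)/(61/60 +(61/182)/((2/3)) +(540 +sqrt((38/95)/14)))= -0.00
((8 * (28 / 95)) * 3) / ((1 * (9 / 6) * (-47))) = -448 / 4465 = -0.10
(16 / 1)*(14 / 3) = 224 / 3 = 74.67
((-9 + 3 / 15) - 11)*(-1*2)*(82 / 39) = 83.26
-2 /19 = -0.11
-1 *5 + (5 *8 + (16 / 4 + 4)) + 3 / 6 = 43.50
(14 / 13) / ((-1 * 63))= -2 / 117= -0.02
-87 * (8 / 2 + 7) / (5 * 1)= -191.40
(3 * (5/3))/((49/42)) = 30/7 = 4.29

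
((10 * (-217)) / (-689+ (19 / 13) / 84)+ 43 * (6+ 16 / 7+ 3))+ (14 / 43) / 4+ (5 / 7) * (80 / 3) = 98523916411 / 194111202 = 507.56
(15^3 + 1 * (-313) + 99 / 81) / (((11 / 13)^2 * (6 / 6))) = 4659161 / 1089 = 4278.38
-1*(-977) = 977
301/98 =43/14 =3.07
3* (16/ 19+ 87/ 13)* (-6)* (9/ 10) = -150741/ 1235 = -122.06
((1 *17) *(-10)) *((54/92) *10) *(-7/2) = 80325/23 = 3492.39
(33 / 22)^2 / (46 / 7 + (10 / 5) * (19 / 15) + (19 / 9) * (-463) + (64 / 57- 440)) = -53865 / 33688772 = -0.00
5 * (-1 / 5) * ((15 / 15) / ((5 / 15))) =-3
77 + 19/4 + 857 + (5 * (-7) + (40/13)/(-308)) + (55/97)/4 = 903.88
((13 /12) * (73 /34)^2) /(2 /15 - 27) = -26645 /143344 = -0.19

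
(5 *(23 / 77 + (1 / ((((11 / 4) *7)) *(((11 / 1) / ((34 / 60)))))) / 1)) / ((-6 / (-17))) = 9299 / 2178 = 4.27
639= 639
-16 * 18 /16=-18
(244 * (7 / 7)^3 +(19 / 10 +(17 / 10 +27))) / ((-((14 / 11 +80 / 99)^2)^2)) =-131889832173 / 9004070480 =-14.65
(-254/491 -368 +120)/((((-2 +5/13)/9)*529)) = 4758858/1818173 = 2.62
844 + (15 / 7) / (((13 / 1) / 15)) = 77029 / 91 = 846.47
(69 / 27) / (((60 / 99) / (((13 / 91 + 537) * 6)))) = 95128 / 7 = 13589.71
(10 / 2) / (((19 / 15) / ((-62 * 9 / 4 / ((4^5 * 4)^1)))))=-20925 / 155648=-0.13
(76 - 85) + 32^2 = 1015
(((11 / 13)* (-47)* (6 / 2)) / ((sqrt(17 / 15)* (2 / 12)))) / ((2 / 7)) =-32571* sqrt(255) / 221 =-2353.47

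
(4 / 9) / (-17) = -4 / 153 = -0.03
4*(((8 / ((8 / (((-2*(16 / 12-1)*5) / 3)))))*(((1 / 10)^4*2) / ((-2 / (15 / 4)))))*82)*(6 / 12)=41 / 600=0.07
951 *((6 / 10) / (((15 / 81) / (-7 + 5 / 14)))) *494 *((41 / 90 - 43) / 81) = 1327716143 / 250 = 5310864.57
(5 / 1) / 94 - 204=-19171 / 94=-203.95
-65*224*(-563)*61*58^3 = 97562649416960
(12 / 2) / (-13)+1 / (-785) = -4723 / 10205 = -0.46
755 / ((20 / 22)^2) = 18271 / 20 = 913.55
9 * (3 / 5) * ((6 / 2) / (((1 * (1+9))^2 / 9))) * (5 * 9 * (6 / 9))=2187 / 50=43.74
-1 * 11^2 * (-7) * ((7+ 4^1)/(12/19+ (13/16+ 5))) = 2832368/1959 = 1445.82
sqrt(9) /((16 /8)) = 3 /2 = 1.50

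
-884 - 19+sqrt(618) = -903+sqrt(618) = -878.14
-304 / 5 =-60.80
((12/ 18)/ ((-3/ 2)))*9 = -4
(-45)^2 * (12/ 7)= 24300/ 7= 3471.43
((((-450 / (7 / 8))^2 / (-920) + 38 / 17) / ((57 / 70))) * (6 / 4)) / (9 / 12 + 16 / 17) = -21860696 / 70357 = -310.71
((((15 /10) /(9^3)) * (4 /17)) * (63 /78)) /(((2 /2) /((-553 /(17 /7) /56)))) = -3871 /2434536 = -0.00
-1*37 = -37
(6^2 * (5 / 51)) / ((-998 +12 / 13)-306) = -39 / 14399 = -0.00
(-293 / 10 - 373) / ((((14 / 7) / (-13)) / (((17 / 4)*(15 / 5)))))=2667249 / 80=33340.61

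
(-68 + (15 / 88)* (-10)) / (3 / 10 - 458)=15335 / 100694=0.15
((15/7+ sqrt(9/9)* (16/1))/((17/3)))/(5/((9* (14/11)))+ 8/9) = 6858/2839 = 2.42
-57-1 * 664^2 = -440953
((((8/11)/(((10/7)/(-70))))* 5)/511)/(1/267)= -74760/803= -93.10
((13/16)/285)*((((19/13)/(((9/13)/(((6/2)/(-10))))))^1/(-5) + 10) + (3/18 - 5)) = 5161/342000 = 0.02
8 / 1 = 8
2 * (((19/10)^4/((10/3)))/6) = 130321/100000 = 1.30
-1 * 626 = -626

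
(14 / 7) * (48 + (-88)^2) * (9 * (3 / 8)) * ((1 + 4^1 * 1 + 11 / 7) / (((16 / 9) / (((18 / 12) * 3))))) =24496587 / 28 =874878.11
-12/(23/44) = -528/23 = -22.96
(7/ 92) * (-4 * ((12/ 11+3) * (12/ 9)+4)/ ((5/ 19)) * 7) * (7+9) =-1549184/ 1265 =-1224.65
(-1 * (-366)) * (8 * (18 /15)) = 17568 /5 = 3513.60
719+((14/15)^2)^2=36437791/50625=719.76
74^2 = 5476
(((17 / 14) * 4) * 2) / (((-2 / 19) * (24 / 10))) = -1615 / 42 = -38.45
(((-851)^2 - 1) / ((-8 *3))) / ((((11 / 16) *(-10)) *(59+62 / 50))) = 603500 / 8283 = 72.86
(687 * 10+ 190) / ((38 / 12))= 42360 / 19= 2229.47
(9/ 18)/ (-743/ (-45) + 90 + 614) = 45/ 64846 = 0.00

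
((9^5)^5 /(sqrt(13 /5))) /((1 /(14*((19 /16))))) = 95480432363016394306443117*sqrt(65) /104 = 7401806304131005034018621.00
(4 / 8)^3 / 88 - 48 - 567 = -432959 / 704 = -615.00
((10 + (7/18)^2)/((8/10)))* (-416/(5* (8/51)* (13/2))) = -55913/54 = -1035.43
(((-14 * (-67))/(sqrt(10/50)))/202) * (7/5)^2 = 22981 * sqrt(5)/2525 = 20.35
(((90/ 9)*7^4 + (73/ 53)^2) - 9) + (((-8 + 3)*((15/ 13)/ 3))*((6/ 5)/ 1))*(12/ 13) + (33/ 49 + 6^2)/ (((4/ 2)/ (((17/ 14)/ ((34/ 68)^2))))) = 3922530403955/ 162829303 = 24089.83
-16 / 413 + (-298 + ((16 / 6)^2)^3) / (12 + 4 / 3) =9194503 / 2007180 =4.58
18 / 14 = 9 / 7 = 1.29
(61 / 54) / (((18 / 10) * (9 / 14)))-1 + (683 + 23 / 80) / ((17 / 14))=836800507 / 1487160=562.68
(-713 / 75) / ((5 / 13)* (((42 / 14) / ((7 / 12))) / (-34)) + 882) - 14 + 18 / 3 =-8.01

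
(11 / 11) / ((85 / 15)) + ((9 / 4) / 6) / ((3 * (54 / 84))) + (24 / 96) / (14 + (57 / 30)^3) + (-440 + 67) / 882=-490631 / 12265092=-0.04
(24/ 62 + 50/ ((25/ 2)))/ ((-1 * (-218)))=68/ 3379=0.02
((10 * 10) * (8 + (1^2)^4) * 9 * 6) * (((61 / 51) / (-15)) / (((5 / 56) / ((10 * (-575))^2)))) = -24395364000000 / 17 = -1435021411764.71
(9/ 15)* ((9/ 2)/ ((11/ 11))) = 27/ 10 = 2.70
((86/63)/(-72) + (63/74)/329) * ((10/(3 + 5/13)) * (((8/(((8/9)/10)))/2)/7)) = -20985575/67487112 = -0.31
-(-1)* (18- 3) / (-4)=-15 / 4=-3.75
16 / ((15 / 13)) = 208 / 15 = 13.87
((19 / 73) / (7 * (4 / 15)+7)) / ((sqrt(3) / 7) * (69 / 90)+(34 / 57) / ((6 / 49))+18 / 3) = 3337834500 / 1235792233801 - 33627150 * sqrt(3) / 1235792233801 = 0.00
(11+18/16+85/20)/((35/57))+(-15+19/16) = 7199/560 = 12.86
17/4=4.25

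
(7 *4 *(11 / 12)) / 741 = 0.03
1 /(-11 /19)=-19 /11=-1.73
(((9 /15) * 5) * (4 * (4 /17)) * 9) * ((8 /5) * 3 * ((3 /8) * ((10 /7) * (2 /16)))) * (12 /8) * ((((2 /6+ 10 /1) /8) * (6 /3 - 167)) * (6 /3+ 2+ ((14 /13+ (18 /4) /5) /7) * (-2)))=-388544607 /43316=-8970.00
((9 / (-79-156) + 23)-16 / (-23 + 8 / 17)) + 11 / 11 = 2220593 / 90005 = 24.67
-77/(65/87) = -6699/65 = -103.06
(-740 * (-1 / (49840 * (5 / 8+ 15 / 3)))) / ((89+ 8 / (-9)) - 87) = 37 / 15575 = 0.00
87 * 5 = 435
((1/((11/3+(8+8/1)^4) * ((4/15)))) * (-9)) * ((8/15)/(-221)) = 54/43452799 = 0.00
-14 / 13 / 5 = -14 / 65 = -0.22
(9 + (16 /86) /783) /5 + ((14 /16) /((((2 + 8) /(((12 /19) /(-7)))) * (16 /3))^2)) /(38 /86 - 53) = 4430347862455673 /2461239454464000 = 1.80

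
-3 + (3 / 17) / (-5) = -258 / 85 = -3.04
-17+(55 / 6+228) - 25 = 1171 / 6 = 195.17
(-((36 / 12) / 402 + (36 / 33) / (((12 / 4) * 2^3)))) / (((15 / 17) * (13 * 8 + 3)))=-221 / 394295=-0.00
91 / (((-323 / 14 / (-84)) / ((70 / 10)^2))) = 5243784 / 323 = 16234.63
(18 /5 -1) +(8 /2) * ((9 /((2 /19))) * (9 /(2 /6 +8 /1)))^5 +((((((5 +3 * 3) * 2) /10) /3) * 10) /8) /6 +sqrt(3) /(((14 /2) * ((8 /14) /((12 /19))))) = 3 * sqrt(3) /19 +18881734308943669463 /703125000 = 26854022128.55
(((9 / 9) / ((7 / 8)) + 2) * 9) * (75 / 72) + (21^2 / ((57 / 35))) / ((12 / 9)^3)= 1223205 / 8512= 143.70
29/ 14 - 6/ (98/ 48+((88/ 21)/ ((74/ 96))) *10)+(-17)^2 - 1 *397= -520478257/ 4908554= -106.03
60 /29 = 2.07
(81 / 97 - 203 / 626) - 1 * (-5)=334625 / 60722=5.51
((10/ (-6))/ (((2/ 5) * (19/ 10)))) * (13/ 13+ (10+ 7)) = -750/ 19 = -39.47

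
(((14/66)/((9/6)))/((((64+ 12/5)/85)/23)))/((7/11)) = 9775/1494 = 6.54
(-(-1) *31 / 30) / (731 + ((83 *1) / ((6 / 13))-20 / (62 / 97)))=961 / 817975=0.00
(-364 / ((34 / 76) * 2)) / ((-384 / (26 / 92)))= 22477 / 75072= 0.30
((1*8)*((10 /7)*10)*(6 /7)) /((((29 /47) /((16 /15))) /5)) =1203200 /1421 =846.73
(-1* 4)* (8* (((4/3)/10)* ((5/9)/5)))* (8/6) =-256/405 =-0.63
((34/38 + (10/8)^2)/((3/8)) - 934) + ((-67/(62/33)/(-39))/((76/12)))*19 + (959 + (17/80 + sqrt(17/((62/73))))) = sqrt(76942)/62 + 21138409/612560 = 38.98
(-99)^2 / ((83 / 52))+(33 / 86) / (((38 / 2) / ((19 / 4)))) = 175323027 / 28552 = 6140.48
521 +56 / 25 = 523.24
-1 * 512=-512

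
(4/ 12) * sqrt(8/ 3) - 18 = -18 + 2 * sqrt(6)/ 9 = -17.46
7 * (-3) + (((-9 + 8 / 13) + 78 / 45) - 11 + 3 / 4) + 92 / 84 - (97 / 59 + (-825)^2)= -73089641273 / 107380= -680663.45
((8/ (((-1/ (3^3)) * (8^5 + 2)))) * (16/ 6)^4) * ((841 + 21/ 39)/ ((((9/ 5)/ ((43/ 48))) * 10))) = -48171008/ 3450681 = -13.96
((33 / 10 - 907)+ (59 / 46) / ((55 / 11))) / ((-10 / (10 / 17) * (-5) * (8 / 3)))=-38961 / 9775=-3.99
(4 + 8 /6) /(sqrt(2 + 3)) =16*sqrt(5) /15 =2.39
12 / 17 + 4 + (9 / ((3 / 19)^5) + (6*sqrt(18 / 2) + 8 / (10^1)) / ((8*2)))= 1683855293 / 18360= 91713.25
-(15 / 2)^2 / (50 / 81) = -729 / 8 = -91.12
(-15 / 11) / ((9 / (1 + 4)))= -25 / 33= -0.76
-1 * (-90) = 90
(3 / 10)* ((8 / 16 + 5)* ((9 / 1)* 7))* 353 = 733887 / 20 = 36694.35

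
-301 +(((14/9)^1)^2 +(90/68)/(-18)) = -1644985/5508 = -298.65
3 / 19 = 0.16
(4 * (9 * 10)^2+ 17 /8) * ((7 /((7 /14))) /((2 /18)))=16330671 /4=4082667.75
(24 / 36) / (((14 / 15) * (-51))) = -5 / 357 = -0.01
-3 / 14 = -0.21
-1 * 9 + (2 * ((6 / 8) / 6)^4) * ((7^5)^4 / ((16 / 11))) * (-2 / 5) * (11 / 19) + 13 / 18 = -86893777998215426849 / 14008320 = -6203012066987.01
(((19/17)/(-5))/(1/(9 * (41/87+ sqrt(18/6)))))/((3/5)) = -57 * sqrt(3)/17-779/493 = -7.39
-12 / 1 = -12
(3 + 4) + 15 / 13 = 106 / 13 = 8.15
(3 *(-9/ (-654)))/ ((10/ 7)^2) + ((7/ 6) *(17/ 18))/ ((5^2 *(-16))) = 0.02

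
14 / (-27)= -14 / 27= -0.52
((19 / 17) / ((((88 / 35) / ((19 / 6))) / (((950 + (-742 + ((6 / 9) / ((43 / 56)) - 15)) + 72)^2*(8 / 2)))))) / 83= 4795.20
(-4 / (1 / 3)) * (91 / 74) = -546 / 37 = -14.76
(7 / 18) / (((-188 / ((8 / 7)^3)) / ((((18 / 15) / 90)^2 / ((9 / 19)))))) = -1216 / 1049304375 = -0.00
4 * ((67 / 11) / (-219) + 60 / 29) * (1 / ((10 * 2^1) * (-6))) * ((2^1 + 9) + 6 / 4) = -712985 / 838332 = -0.85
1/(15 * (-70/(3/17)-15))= -1/6175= -0.00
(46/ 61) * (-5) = -230/ 61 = -3.77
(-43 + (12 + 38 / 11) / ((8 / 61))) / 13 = 3293 / 572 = 5.76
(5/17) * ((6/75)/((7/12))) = 24/595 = 0.04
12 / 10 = 6 / 5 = 1.20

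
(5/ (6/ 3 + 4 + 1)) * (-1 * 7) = -5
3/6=1/2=0.50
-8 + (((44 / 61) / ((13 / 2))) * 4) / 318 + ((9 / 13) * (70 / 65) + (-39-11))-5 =-102040891 / 1639131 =-62.25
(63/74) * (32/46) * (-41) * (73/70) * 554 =-59692392/4255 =-14028.76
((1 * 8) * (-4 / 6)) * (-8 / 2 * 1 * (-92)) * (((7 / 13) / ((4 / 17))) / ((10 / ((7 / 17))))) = -36064 / 195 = -184.94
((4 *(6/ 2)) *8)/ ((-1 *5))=-96/ 5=-19.20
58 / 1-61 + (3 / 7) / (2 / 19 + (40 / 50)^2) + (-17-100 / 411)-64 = -28404199 / 339486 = -83.67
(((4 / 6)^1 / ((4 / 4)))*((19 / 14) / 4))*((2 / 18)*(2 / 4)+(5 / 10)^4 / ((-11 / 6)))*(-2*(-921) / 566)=99161 / 6275808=0.02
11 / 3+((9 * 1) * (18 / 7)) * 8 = 3965 / 21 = 188.81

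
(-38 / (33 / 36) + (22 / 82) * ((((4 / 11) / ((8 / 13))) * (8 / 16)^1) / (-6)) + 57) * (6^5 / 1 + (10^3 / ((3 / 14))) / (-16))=116248.49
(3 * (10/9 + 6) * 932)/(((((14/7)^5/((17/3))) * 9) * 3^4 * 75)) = 31688/492075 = 0.06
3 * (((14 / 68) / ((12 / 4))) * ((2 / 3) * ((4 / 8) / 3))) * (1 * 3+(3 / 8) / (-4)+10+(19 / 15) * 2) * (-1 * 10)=-51877 / 14688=-3.53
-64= -64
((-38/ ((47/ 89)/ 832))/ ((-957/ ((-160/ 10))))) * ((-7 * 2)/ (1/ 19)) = 11975634944/ 44979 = 266249.47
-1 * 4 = -4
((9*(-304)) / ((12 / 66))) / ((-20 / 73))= 274626 / 5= 54925.20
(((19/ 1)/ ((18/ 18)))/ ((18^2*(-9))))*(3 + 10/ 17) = -1159/ 49572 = -0.02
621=621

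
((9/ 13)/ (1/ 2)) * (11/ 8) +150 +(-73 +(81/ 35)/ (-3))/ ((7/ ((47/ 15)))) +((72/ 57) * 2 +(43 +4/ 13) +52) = 786875423/ 3630900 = 216.72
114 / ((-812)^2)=0.00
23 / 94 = 0.24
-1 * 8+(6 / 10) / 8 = -317 / 40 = -7.92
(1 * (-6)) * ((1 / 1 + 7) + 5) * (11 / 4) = -429 / 2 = -214.50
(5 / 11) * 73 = 365 / 11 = 33.18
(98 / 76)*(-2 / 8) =-49 / 152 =-0.32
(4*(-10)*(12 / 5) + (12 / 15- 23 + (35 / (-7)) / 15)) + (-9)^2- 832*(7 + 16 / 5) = -127859 / 15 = -8523.93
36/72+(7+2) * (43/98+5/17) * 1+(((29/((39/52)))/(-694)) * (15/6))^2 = 6423152216/902706273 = 7.12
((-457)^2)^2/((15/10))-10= 87235809572/3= 29078603190.67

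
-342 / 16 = -171 / 8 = -21.38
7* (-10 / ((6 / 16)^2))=-4480 / 9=-497.78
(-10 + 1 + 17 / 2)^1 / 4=-1 / 8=-0.12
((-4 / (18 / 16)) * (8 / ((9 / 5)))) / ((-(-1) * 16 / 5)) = -400 / 81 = -4.94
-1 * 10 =-10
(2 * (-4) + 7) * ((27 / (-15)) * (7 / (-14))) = -0.90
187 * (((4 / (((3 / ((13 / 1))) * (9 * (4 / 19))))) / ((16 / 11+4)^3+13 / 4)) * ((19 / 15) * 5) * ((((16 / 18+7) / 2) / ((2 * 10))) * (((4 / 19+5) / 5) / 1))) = 48013973579 / 3569277150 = 13.45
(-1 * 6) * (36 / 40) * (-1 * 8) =216 / 5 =43.20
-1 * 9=-9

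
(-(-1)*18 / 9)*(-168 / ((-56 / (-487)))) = -2922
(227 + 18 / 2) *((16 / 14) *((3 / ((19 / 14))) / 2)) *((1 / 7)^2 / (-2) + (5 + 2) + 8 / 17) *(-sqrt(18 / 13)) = -105596784 *sqrt(26) / 205751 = -2616.95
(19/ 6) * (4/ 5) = 38/ 15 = 2.53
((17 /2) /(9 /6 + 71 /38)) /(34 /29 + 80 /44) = 103037 /122112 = 0.84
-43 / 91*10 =-430 / 91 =-4.73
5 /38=0.13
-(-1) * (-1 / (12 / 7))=-7 / 12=-0.58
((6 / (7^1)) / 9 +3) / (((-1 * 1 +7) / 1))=65 / 126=0.52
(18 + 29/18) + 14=605/18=33.61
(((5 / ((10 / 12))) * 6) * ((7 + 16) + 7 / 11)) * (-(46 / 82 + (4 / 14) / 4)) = -154440 / 287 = -538.12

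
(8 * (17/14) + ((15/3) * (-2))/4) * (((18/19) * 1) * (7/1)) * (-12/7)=-10908/133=-82.02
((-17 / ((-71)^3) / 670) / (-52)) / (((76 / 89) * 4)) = -1513 / 3790764248960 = -0.00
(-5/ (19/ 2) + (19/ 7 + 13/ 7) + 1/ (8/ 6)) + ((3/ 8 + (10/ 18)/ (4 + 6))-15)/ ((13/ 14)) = -10.90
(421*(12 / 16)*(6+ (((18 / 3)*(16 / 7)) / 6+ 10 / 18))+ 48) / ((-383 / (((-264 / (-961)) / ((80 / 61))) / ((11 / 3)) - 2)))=4453574959 / 309172920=14.40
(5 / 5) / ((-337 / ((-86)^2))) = -21.95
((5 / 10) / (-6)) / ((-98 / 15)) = 5 / 392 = 0.01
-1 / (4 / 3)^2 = -9 / 16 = -0.56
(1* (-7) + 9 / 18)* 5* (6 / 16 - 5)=2405 / 16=150.31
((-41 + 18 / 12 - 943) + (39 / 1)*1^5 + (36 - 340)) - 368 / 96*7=-1274.33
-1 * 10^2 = -100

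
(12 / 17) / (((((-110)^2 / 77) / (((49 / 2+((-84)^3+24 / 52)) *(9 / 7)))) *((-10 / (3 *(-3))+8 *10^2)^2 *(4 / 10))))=-6740183097 / 505493388400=-0.01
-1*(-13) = 13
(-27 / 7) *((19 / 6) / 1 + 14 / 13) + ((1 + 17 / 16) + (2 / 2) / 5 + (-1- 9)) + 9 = -109969 / 7280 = -15.11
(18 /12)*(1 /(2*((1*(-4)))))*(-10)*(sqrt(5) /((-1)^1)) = -15*sqrt(5) /8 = -4.19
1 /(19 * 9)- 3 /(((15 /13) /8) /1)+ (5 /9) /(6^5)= -20.79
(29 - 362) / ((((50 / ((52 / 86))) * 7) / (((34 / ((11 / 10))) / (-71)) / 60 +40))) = -135213429 / 5877025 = -23.01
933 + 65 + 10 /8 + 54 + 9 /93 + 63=1116.35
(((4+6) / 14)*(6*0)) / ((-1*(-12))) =0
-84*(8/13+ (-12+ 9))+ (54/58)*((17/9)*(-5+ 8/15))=362773/1885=192.45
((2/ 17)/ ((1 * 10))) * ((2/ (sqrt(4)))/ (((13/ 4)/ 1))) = 4/ 1105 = 0.00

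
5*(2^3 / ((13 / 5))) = 200 / 13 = 15.38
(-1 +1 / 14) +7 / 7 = 0.07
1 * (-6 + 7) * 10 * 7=70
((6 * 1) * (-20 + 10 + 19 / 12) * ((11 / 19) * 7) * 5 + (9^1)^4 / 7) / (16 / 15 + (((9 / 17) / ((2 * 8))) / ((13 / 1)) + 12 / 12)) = -606698040 / 14596883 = -41.56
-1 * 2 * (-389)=778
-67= -67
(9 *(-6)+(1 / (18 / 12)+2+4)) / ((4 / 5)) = -355 / 6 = -59.17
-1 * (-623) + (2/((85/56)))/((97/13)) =5138091/8245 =623.18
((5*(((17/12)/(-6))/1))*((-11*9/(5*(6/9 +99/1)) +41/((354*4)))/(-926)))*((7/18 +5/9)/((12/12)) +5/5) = -213757915/508101444864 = -0.00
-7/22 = -0.32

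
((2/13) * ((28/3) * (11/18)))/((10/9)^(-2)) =30800/28431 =1.08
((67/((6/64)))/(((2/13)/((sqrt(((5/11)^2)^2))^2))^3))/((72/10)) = 179686279296875/84737566171467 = 2.12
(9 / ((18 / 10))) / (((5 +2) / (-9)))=-45 / 7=-6.43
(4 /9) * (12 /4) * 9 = 12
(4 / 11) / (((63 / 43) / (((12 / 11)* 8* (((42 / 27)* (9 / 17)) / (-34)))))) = -5504 / 104907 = -0.05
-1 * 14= -14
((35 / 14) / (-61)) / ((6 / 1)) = -5 / 732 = -0.01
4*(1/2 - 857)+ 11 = -3415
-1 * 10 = -10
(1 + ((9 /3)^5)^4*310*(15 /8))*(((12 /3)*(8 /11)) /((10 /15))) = 97281284787948 /11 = 8843753162540.73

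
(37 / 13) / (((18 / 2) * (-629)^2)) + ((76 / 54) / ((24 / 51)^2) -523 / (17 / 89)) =-328087905101 / 120103776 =-2731.70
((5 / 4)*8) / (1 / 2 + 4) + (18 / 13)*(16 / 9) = 548 / 117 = 4.68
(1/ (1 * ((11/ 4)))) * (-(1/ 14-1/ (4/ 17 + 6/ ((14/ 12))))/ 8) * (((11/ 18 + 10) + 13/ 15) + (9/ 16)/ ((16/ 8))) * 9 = 0.55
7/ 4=1.75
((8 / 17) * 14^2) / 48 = 98 / 51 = 1.92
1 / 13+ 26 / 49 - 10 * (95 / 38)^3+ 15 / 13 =-393637 / 2548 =-154.49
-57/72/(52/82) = -779/624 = -1.25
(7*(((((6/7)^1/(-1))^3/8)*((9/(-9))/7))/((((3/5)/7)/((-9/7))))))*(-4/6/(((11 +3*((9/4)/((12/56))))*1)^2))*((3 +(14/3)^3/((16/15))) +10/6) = 3084/70805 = 0.04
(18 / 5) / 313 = 18 / 1565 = 0.01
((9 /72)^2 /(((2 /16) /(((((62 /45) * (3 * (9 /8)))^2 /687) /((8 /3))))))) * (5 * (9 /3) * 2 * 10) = 25947 /58624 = 0.44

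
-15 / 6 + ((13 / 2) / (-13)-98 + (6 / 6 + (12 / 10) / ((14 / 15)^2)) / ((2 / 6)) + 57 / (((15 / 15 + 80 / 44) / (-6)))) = -653845 / 3038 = -215.22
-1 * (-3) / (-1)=-3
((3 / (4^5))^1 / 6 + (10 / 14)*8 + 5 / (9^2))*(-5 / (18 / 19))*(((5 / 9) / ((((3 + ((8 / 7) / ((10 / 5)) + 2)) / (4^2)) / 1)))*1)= -3186189325 / 65505024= -48.64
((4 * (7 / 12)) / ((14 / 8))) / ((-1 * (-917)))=4 / 2751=0.00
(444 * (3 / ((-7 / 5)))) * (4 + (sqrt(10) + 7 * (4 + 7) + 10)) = -86580- 6660 * sqrt(10) / 7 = -89588.68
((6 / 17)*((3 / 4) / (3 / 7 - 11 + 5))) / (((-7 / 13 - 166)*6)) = 0.00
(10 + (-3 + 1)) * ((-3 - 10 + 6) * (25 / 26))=-700 / 13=-53.85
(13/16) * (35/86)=455/1376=0.33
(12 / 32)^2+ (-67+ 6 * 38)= 10313 / 64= 161.14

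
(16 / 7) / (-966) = -8 / 3381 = -0.00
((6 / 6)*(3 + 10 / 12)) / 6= 23 / 36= 0.64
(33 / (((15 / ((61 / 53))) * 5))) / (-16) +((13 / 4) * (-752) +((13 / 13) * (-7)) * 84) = -64279071 / 21200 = -3032.03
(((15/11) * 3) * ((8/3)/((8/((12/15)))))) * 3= 36/11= 3.27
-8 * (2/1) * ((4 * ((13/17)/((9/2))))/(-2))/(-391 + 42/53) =-44096/3164193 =-0.01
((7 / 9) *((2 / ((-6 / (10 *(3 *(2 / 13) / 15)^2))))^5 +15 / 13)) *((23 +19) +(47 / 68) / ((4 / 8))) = 49887044651935232441 / 1281360217113492750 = 38.93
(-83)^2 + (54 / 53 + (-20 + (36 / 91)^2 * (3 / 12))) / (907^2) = 2487307112066659 / 361054887557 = 6889.00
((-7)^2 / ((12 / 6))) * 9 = 441 / 2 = 220.50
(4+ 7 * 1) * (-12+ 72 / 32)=-429 / 4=-107.25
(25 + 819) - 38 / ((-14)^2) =82693 / 98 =843.81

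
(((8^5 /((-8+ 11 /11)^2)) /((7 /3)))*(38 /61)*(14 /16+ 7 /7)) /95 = 3.52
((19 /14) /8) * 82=779 /56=13.91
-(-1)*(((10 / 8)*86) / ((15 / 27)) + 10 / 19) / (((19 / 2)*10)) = 7373 / 3610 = 2.04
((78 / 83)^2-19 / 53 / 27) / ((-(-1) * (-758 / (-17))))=145780321 / 7472484522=0.02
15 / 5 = 3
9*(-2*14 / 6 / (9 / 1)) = -14 / 3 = -4.67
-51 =-51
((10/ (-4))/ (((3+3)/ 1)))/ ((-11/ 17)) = 85/ 132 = 0.64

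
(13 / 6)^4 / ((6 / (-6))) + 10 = -15601 / 1296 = -12.04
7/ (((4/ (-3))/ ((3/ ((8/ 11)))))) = -693/ 32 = -21.66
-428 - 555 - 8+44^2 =945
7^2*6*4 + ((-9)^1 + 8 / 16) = 2335 / 2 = 1167.50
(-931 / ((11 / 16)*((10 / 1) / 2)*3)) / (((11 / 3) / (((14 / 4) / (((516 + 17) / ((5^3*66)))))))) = -7820400 / 5863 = -1333.86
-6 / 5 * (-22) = 132 / 5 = 26.40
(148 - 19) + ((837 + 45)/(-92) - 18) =4665/46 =101.41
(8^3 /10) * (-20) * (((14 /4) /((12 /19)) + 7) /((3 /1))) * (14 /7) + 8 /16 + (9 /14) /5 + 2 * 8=-2691722 /315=-8545.15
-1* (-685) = 685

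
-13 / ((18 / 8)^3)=-832 / 729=-1.14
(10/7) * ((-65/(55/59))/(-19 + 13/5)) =19175/3157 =6.07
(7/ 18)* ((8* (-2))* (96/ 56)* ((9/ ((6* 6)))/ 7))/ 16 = -1/ 42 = -0.02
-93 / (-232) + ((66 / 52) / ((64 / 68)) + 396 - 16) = 4605425 / 12064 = 381.75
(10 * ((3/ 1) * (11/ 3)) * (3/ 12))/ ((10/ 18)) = 49.50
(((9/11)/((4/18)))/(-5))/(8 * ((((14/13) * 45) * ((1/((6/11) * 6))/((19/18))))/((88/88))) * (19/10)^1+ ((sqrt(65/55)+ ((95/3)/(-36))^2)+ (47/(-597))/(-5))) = -39460973962226559912/11468831025648552704699+ 184379616330399360 * sqrt(143)/126157141282134079751689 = -0.00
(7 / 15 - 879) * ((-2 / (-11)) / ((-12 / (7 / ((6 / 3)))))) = 4193 / 90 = 46.59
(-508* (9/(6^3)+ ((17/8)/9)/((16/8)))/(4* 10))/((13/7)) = -1.09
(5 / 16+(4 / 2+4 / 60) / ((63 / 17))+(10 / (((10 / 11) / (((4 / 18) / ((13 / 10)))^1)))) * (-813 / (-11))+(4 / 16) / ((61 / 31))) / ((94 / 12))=17.87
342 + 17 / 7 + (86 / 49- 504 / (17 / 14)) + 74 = 4269 / 833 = 5.12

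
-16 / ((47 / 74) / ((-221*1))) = 5567.32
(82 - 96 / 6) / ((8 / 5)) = 165 / 4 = 41.25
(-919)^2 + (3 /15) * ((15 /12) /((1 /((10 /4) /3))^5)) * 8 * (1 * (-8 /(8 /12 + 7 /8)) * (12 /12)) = 2531136817 /2997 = 844556.83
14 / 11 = 1.27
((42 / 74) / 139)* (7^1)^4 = 50421 / 5143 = 9.80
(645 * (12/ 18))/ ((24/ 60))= 1075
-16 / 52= -4 / 13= -0.31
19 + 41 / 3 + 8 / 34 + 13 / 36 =20357 / 612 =33.26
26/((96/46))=299/24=12.46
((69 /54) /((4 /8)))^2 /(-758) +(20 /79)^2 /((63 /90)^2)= 0.12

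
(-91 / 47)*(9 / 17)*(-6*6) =29484 / 799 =36.90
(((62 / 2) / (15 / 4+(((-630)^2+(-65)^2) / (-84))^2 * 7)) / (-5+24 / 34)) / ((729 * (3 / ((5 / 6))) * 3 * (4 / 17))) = -125426 / 5137609712355531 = -0.00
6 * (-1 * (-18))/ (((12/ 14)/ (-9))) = -1134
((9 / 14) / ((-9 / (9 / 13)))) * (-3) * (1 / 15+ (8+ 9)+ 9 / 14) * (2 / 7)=33471 / 44590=0.75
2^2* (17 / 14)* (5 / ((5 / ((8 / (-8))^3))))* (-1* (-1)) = -34 / 7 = -4.86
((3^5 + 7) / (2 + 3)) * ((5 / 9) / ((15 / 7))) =350 / 27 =12.96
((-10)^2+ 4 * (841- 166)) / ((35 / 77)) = 6160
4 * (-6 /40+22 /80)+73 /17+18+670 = 23555 /34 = 692.79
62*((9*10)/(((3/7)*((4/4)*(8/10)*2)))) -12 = 16251/2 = 8125.50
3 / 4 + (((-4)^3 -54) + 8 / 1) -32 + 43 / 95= -53503 / 380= -140.80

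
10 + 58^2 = 3374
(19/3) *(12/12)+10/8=91/12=7.58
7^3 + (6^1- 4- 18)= 327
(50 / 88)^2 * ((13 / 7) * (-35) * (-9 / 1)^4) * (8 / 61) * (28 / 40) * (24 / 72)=-124385625 / 29524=-4213.03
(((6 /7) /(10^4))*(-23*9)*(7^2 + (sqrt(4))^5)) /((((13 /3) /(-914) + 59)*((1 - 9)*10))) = 68962671 /226471000000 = 0.00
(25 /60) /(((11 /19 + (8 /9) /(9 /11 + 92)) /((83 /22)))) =24151755 /9042088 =2.67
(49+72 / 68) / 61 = 851 / 1037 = 0.82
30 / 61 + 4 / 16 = 181 / 244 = 0.74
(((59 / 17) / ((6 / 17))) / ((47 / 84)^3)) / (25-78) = -5828256 / 5502619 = -1.06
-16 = -16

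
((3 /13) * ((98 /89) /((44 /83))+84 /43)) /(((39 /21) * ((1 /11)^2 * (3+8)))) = 7126413 /1293526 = 5.51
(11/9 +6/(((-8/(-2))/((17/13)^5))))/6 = 46504585/40099644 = 1.16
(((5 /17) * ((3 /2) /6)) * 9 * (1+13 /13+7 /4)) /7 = 675 /1904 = 0.35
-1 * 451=-451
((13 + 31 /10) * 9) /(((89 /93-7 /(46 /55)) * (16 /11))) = -34093521 /2536880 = -13.44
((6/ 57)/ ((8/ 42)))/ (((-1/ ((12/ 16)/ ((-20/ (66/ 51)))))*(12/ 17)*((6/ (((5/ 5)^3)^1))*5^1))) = 77/ 60800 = 0.00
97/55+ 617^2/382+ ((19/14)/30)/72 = 12685657139/12706848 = 998.33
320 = 320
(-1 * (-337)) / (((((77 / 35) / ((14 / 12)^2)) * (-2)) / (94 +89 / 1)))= -5036465 / 264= -19077.52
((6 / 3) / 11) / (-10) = -1 / 55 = -0.02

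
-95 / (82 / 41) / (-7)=95 / 14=6.79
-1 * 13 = -13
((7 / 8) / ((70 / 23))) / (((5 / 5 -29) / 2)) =-23 / 1120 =-0.02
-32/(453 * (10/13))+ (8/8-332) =-749923/2265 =-331.09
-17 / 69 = -0.25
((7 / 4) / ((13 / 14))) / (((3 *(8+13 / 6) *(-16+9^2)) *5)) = 0.00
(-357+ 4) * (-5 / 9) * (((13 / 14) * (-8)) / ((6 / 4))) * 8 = -1468480 / 189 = -7769.74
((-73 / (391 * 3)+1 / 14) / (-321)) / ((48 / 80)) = -755 / 15814386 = -0.00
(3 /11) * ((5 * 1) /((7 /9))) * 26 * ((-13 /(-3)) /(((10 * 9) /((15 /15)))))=169 /77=2.19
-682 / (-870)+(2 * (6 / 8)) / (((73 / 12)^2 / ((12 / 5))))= 2042693 / 2318115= 0.88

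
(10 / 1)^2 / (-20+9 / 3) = -100 / 17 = -5.88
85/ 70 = 17/ 14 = 1.21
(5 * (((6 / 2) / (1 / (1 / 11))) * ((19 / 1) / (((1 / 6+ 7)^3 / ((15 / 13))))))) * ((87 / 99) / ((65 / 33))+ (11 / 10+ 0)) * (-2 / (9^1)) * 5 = -20622600 / 147803513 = -0.14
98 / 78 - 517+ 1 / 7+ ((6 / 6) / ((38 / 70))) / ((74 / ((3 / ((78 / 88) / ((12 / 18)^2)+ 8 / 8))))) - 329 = -844.58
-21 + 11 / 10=-199 / 10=-19.90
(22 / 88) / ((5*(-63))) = -1 / 1260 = -0.00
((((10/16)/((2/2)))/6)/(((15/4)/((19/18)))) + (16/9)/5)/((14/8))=1247/5670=0.22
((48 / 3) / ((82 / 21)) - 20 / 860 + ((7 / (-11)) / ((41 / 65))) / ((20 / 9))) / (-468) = -280835 / 36303696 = -0.01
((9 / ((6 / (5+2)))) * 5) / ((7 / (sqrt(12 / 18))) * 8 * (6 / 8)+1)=-21 / 1058+441 * sqrt(6) / 1058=1.00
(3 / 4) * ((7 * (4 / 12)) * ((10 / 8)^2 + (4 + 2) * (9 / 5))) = 6923 / 320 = 21.63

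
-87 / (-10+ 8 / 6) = 261 / 26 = 10.04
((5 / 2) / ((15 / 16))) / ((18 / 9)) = 1.33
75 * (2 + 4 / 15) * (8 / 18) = 680 / 9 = 75.56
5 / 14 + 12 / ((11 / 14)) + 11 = 4101 / 154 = 26.63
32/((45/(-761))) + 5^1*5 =-23227/45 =-516.16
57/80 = 0.71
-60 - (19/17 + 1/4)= -4173/68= -61.37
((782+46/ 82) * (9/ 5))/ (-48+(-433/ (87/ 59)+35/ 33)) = -18423207/ 4454486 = -4.14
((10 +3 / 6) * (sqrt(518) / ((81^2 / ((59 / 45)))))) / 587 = 413 * sqrt(518) / 115539210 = 0.00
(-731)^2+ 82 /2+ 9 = 534411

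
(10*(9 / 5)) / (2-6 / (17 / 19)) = -153 / 40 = -3.82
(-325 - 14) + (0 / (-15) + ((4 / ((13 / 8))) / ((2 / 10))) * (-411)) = -70167 / 13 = -5397.46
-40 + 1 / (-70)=-2801 / 70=-40.01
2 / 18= 0.11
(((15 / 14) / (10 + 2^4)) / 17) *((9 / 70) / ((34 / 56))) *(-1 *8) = -108 / 26299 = -0.00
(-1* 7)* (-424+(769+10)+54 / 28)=-4997 / 2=-2498.50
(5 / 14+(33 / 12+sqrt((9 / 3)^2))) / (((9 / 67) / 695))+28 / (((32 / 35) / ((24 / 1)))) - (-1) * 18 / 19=17201489 / 532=32333.63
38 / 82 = 19 / 41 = 0.46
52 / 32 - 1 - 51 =-403 / 8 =-50.38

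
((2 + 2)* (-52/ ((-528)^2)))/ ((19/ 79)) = -1027/ 331056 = -0.00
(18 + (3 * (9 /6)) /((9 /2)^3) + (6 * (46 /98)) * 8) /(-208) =-80531 /412776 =-0.20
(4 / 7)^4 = 256 / 2401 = 0.11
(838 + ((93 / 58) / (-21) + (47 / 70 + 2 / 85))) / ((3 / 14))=28940728 / 7395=3913.55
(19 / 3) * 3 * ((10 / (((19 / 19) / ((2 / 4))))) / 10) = 19 / 2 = 9.50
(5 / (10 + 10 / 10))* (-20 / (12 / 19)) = -475 / 33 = -14.39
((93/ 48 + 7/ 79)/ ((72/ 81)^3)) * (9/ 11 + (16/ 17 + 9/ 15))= 6.81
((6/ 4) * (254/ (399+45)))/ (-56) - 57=-57.02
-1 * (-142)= 142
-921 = -921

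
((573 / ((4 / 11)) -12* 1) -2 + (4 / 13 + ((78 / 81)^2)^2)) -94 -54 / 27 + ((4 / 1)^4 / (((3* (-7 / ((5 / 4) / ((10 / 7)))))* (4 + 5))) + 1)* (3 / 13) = 40536986407 / 27634932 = 1466.87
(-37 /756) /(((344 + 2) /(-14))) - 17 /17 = -18647 /18684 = -1.00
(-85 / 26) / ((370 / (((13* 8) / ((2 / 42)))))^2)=-779688 / 6845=-113.91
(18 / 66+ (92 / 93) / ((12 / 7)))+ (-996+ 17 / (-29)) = -88621537 / 89001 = -995.74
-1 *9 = -9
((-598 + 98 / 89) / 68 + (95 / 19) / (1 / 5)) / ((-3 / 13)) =-319072 / 4539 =-70.30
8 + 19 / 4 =51 / 4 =12.75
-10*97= -970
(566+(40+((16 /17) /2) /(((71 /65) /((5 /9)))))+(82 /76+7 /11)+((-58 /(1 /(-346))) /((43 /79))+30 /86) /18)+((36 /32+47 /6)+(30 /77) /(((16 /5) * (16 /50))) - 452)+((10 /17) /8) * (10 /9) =96818229867973 /43736349888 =2213.68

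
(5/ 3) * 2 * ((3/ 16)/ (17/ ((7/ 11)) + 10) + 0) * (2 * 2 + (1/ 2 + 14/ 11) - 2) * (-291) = -845355/ 45232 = -18.69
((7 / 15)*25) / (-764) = -35 / 2292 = -0.02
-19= -19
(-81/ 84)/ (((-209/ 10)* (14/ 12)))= 405/ 10241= 0.04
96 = 96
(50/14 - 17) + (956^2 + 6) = 6397500/7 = 913928.57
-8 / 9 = -0.89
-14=-14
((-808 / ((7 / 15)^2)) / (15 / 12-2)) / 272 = 15150 / 833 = 18.19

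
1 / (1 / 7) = 7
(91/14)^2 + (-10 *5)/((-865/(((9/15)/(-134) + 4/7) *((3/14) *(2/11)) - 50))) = 983641689/24990196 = 39.36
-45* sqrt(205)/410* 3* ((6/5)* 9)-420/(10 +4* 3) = -729* sqrt(205)/205-210/11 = -70.01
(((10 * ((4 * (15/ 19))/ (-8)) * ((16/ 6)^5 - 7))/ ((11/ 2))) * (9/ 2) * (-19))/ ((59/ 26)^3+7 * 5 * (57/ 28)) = 13650839800/ 144309231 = 94.59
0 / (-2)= 0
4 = 4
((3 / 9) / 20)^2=1 / 3600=0.00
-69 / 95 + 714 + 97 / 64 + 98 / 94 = 204556113 / 285760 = 715.83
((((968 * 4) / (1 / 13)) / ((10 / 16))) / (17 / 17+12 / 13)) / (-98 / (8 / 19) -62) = -20939776 / 147375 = -142.08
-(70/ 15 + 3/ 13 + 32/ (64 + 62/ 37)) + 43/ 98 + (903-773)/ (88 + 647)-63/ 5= -26885699/ 1547910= -17.37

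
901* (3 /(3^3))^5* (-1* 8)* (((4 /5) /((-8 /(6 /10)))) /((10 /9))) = 1802 /273375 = 0.01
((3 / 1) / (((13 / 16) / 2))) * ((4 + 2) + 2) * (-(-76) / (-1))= -58368 / 13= -4489.85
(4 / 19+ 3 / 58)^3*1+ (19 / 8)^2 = 60582679063 / 10706185664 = 5.66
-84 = -84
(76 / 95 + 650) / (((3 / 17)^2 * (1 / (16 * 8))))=120371968 / 45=2674932.62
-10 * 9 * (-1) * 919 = 82710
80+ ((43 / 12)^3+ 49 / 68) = 3722867 / 29376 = 126.73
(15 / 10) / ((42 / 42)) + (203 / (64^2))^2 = 25207033 / 16777216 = 1.50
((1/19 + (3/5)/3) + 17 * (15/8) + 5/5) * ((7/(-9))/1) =-176239/6840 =-25.77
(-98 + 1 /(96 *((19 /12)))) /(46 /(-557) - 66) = 8296515 /5594816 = 1.48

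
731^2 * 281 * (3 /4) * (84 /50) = 9459792783 /50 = 189195855.66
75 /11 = 6.82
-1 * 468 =-468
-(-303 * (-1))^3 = -27818127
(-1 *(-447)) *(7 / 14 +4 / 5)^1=5811 / 10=581.10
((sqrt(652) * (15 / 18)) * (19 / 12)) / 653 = 95 * sqrt(163) / 23508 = 0.05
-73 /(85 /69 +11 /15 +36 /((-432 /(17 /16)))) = -1611840 /41437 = -38.90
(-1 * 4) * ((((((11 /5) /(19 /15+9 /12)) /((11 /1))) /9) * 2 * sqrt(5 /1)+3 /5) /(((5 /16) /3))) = -576 /25 - 512 * sqrt(5) /605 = -24.93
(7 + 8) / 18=5 / 6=0.83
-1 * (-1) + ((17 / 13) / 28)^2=132785 / 132496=1.00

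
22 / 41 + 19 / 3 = 6.87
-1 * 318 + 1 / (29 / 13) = -9209 / 29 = -317.55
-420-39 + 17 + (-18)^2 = -118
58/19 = 3.05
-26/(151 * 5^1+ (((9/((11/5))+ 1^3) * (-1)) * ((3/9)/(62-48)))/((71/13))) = -60918/1768913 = -0.03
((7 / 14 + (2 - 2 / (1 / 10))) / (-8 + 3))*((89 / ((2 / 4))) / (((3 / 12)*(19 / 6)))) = 786.95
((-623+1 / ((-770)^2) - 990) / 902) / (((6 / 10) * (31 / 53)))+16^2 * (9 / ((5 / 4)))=18283996077169 / 9947201880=1838.10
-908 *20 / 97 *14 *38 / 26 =-4830560 / 1261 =-3830.74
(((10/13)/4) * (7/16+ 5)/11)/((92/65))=2175/32384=0.07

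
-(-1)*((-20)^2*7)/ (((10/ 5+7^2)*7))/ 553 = 400/ 28203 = 0.01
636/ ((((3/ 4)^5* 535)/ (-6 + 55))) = 10637312/ 43335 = 245.47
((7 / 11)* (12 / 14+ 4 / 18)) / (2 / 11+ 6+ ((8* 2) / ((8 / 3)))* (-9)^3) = -34 / 216207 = -0.00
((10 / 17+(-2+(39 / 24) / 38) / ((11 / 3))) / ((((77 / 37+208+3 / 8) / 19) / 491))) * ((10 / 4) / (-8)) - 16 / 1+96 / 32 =-13.75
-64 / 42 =-32 / 21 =-1.52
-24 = -24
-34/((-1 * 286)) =17/143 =0.12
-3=-3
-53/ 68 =-0.78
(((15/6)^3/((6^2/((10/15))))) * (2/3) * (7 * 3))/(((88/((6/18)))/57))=16625/19008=0.87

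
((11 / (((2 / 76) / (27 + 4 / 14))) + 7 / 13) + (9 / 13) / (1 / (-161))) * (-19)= -19528200 / 91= -214595.60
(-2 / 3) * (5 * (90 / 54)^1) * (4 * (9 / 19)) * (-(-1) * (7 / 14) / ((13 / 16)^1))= -1600 / 247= -6.48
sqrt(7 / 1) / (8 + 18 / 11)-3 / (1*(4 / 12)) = -9 + 11*sqrt(7) / 106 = -8.73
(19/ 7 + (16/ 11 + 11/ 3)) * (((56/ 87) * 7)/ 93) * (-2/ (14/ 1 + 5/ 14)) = -2838080/ 53667603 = -0.05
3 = 3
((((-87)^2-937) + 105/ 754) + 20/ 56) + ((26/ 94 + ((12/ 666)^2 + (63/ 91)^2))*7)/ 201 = 26485084497903874/ 3993214279509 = 6632.52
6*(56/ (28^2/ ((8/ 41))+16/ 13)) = 2184/ 26125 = 0.08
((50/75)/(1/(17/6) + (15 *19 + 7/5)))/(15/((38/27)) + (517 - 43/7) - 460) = 0.00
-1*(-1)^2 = -1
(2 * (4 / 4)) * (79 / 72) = 79 / 36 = 2.19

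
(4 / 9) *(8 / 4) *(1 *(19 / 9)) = 152 / 81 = 1.88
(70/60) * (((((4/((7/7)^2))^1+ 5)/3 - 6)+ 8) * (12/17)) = 70/17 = 4.12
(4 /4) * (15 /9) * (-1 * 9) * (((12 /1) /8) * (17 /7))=-765 /14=-54.64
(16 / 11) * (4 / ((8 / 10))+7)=192 / 11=17.45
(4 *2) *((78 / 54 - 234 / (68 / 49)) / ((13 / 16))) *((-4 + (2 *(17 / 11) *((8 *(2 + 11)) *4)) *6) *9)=-21361068800 / 187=-114230314.44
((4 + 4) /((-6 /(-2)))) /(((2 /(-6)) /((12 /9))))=-32 /3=-10.67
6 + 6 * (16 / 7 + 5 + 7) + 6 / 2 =663 / 7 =94.71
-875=-875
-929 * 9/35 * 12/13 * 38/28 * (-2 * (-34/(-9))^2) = 81618224/9555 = 8541.94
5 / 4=1.25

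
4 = 4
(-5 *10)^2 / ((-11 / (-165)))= 37500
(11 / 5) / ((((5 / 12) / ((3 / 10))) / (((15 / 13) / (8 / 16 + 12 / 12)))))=396 / 325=1.22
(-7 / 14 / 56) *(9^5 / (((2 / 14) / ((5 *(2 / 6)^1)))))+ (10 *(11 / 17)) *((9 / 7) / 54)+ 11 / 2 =-35101859 / 5712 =-6145.28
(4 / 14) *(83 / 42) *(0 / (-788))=0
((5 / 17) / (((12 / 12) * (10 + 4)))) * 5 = 25 / 238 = 0.11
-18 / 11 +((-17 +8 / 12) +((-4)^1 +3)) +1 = -593 / 33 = -17.97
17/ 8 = 2.12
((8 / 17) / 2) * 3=12 / 17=0.71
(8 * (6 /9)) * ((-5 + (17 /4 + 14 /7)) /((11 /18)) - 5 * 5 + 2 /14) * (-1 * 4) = 37472 /77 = 486.65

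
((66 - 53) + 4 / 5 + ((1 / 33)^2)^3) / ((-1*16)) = -44555644933 / 51658718760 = -0.86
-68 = -68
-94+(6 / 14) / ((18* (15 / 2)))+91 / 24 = -227317 / 2520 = -90.21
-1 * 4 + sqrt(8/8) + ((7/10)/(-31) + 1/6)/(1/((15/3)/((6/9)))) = -119/62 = -1.92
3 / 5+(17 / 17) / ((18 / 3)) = 23 / 30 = 0.77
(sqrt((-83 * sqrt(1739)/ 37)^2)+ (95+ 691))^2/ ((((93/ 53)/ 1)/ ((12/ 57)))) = 92814.67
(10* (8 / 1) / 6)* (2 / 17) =80 / 51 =1.57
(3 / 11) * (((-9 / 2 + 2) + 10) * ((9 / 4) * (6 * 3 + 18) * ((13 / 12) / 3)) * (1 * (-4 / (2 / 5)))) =-26325 / 44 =-598.30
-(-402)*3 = 1206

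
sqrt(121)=11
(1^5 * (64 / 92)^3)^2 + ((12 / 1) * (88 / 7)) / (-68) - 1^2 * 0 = -37084985992 / 17616270791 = -2.11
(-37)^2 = 1369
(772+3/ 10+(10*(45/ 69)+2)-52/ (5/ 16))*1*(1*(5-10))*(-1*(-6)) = -423951/ 23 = -18432.65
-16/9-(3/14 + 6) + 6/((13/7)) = -7799/1638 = -4.76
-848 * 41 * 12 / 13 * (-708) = 295388928 / 13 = 22722225.23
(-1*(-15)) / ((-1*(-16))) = 15 / 16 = 0.94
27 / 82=0.33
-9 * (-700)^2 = -4410000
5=5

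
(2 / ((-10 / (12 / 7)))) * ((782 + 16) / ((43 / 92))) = -585.38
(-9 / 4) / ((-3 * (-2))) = -3 / 8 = -0.38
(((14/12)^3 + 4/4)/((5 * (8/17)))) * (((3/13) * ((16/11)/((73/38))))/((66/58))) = 402781/2384910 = 0.17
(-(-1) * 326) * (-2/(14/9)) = -2934/7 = -419.14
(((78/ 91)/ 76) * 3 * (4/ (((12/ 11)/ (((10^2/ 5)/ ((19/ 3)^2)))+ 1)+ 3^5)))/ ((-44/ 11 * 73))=-1485/ 788778578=-0.00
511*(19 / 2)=9709 / 2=4854.50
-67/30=-2.23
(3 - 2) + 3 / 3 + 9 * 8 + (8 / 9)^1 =674 / 9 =74.89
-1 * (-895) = 895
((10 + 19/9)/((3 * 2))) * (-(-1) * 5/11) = 545/594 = 0.92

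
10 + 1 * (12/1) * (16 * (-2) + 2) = -350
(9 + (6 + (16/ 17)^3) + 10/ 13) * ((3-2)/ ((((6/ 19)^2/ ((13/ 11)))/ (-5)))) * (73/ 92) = -46575106315/ 59663472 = -780.63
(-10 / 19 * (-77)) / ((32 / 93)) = 35805 / 304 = 117.78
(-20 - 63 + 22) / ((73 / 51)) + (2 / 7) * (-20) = -24697 / 511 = -48.33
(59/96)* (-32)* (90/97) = -1770/97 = -18.25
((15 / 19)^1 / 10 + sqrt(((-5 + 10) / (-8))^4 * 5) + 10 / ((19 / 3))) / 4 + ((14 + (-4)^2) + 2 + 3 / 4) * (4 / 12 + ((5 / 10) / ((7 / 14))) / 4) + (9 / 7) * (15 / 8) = 25 * sqrt(5) / 256 + 139997 / 6384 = 22.15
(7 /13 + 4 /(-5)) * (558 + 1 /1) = -731 /5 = -146.20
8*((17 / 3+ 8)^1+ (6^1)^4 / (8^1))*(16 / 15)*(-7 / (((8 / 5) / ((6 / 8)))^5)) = -62251875 / 262144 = -237.47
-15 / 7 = -2.14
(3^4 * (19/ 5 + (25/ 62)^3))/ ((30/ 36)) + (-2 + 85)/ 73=376.87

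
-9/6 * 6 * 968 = -8712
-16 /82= -8 /41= -0.20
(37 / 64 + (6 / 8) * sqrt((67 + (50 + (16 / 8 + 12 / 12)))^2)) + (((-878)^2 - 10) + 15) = 49342693 / 64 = 770979.58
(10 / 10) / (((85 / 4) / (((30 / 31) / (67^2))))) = 24 / 2365703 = 0.00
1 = 1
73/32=2.28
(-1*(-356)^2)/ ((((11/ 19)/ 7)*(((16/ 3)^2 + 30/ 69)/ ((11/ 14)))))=-124613172/ 2989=-41690.59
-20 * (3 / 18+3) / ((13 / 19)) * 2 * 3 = -7220 / 13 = -555.38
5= 5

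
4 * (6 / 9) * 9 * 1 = 24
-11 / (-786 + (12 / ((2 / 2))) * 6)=11 / 714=0.02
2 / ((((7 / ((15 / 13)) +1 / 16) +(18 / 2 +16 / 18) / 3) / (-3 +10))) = 30240 / 20359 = 1.49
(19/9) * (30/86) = 95/129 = 0.74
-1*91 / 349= -91 / 349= -0.26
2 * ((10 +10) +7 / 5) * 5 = 214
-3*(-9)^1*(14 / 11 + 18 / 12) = 1647 / 22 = 74.86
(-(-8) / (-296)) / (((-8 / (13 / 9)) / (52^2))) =4394 / 333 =13.20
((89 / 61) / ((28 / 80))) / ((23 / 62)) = 110360 / 9821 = 11.24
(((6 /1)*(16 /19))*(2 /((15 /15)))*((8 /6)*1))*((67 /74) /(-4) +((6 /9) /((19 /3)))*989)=18694880 /13357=1399.63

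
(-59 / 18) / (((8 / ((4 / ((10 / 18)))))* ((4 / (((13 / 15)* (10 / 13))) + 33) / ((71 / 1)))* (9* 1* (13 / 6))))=-4189 / 15210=-0.28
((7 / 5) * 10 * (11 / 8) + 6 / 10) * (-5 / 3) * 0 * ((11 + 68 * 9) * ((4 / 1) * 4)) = 0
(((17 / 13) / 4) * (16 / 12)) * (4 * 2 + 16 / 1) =136 / 13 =10.46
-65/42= -1.55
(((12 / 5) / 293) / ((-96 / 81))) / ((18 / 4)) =-9 / 5860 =-0.00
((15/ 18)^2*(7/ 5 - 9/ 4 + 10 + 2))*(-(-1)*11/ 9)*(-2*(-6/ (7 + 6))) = 8.74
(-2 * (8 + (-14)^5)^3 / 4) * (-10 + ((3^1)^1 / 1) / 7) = -5211298643903375616 / 7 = -744471234843339373.71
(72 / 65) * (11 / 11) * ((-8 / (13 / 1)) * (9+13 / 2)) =-10.57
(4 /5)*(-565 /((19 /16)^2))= -115712 /361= -320.53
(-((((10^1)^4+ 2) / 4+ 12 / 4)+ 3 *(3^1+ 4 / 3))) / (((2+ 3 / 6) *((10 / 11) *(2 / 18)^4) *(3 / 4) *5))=-242157762 / 125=-1937262.10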